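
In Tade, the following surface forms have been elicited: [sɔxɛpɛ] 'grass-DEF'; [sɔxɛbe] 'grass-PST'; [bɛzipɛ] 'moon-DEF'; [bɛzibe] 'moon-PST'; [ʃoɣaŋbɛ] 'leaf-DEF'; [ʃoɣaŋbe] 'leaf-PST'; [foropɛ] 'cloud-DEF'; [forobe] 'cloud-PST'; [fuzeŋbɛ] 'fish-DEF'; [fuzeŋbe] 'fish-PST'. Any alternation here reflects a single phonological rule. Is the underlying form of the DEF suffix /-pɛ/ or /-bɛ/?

/-pɛ/

The DEF suffix surfaces as [-bɛ] and [-pɛ], depending on the final segment of the stem.
By contrast the PST suffix keeps its initial [b] throughout — that segment must be underlying.
The DEF suffix is therefore /-pɛ/ underlyingly, with post-nasal voicing: voiceless stops become voiced after a nasal.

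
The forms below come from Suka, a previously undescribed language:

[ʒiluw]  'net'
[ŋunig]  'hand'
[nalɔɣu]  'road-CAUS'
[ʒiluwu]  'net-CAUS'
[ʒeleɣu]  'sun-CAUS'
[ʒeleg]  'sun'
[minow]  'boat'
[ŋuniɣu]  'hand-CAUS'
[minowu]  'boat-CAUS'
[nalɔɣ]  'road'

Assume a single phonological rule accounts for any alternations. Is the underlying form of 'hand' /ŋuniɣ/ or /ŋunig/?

/ŋunig/

The root 'hand' surfaces as [ŋunig] and [ŋuniɣu], with a stem-final [g] ~ [ɣ] alternation.
But 'road' keeps [ɣ] in both environments ([nalɔɣ], [nalɔɣu]), so there is no rule changing /ɣ/ to [g] in isolation.
Therefore /g/ is basic and [ɣ] is derived by intervocalic spirantization (voiced stops become fricatives between vowels).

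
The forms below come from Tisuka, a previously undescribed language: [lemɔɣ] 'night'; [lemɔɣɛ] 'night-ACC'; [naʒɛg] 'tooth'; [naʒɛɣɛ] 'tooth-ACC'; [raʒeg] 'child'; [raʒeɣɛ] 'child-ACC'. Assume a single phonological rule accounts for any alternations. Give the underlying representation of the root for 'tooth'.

The root 'tooth' surfaces as [naʒɛg] and [naʒɛɣɛ], with a stem-final [g] ~ [ɣ] alternation.
If /ɣ/ were underlying and a rule turned it into [g] in isolation, 'night' would also alternate; but it has [ɣ] in both [lemɔɣ] and [lemɔɣɛ].
The alternation reflects intervocalic spirantization: voiced stops become fricatives between vowels. /g/ is underlying.

/naʒɛg/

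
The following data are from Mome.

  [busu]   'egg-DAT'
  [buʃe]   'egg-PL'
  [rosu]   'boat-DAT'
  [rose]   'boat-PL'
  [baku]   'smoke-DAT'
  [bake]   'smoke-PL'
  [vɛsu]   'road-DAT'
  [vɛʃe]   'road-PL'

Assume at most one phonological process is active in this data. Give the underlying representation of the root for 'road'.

/vɛʃ/

In [vɛsu] and [vɛʃe] the final segment of 'road' alternates: [s] ~ [ʃ].
The stem 'boat' ([rosu], [rose]) shows [s] unchanged in both environments, so [s] cannot be basic with [ʃ] derived before the PL suffix.
The alternation reflects depalatalization: palato-alveolar /ʃ/ becomes [s] when no front vowel follows. /ʃ/ is underlying.
So 'road' = /vɛʃ/.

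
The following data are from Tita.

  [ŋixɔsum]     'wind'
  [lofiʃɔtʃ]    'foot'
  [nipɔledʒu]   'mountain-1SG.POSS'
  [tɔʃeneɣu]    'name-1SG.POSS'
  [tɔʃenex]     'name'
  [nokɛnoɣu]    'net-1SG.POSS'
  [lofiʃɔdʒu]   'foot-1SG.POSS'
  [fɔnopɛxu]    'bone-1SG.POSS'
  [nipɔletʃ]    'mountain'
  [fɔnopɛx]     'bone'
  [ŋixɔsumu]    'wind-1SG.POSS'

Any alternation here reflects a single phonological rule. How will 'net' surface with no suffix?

'name' shows [ɣ] ~ [x] at the end of the stem ([tɔʃeneɣu] vs [tɔʃenex]).
If /x/ were underlying and a rule turned it into [ɣ] before the 1SG.POSS suffix, 'bone' would also alternate; but it has [x] in both [fɔnopɛxu] and [fɔnopɛx].
Therefore /ɣ/ is basic and [x] is derived by word-final obstruent devoicing (voiced obstruents become voiceless word-finally).
From [nokɛnoɣu] the stem 'net' is /nokɛnoɣ/; word-finally this yields [nokɛnox].

[nokɛnox]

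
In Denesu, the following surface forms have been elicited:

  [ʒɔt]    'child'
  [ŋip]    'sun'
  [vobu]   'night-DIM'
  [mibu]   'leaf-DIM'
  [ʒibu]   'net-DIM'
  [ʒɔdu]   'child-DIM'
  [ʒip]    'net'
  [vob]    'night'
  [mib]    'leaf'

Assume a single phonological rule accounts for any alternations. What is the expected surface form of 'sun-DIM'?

The root 'net' surfaces as [ʒibu] and [ʒip], with a stem-final [b] ~ [p] alternation.
The stem 'leaf' ([mibu], [mib]) shows [b] unchanged in both environments, so [b] cannot be basic with [p] derived in isolation.
The underlying segment must be /p/; voiceless stops become voiced between vowels, yielding [b] there.
The one attested form of 'sun', [ŋip], shows underlying /ŋip/. Applying the same rule between vowels gives [ŋibu].

[ŋibu]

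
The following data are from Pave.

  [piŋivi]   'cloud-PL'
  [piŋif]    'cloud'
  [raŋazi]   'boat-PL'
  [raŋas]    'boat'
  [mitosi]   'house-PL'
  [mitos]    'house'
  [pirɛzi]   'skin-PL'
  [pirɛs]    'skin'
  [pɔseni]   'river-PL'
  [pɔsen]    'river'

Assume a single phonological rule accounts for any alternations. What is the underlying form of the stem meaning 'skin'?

/pirɛz/

'skin' shows [z] ~ [s] at the end of the stem ([pirɛzi] vs [pirɛs]).
The stem 'house' ([mitosi], [mitos]) shows [s] unchanged in both environments, so [s] cannot be basic with [z] derived before the PL suffix.
Therefore /z/ is basic and [s] is derived by word-final obstruent devoicing (voiced obstruents become voiceless word-finally).
So 'skin' = /pirɛz/.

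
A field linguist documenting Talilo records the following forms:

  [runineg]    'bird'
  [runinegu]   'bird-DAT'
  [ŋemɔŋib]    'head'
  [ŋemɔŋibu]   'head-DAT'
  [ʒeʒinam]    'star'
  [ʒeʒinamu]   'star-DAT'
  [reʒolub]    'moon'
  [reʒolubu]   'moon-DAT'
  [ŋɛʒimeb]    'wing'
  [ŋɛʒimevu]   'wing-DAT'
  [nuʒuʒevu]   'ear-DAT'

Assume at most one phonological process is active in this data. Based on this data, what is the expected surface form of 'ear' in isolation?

[nuʒuʒeb]

The root 'wing' surfaces as [ŋɛʒimeb] and [ŋɛʒimevu], with a stem-final [b] ~ [v] alternation.
But 'head' keeps [b] in both environments ([ŋemɔŋib], [ŋemɔŋibu]), so there is no rule changing /b/ to [v] before the DAT suffix.
The underlying segment must be /v/; voiced fricatives become stops word-finally, yielding [b] there.
From [nuʒuʒevu] the stem 'ear' is /nuʒuʒev/; word-finally this yields [nuʒuʒeb].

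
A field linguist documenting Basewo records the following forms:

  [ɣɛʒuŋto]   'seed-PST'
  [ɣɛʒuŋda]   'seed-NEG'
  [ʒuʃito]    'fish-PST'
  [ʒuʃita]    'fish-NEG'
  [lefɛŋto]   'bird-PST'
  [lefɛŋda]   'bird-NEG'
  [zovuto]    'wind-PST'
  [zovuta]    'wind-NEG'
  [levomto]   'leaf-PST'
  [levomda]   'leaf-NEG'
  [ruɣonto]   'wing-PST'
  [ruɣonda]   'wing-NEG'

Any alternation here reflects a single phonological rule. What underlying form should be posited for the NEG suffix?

The NEG morpheme has two allomorphs, [-da] and [-ta].
The PST suffix, which begins with [t], is invariant after every stem; so [t] is not altered by any rule here.
So the underlying form is /-da/, and voiced stops become voiceless after a vowel.

/-da/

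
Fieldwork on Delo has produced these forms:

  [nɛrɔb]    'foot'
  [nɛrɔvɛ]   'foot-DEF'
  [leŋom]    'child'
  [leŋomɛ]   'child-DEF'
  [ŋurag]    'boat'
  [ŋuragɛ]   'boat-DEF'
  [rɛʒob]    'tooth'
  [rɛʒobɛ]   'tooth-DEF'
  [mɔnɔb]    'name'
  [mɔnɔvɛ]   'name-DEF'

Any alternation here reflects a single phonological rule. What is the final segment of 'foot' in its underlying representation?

/v/

The root 'foot' surfaces as [nɛrɔb] and [nɛrɔvɛ], with a stem-final [b] ~ [v] alternation.
The stem 'tooth' ([rɛʒob], [rɛʒobɛ]) shows [b] unchanged in both environments, so [b] cannot be basic with [v] derived before the DEF suffix.
The alternation reflects word-final hardening: voiced fricatives become stops word-finally. /v/ is underlying.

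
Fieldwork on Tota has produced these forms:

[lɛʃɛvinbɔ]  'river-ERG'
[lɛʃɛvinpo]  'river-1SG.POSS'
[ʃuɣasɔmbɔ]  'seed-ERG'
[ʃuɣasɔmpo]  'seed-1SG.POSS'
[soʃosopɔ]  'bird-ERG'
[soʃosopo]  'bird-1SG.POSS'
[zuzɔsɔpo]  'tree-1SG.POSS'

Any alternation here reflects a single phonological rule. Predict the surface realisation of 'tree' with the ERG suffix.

[zuzɔsɔpɔ]

The ERG suffix surfaces as [-bɔ] and [-pɔ], depending on the final segment of the stem.
The 1SG.POSS suffix, which begins with [p], is invariant after every stem; so [p] is not altered by any rule here.
So the underlying form is /-bɔ/, and voiced stops become voiceless after a vowel.
After 'tree', which ends in a vowel, the suffix surfaces as [-pɔ], giving [zuzɔsɔpɔ].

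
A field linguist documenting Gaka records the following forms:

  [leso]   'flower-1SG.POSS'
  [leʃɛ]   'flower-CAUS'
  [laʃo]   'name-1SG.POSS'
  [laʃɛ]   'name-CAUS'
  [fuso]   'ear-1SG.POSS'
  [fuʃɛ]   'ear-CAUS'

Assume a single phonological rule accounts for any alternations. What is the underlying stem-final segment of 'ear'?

'ear' shows [s] ~ [ʃ] at the end of the stem ([fuso] vs [fuʃɛ]).
If /ʃ/ were underlying and a rule turned it into [s] before the 1SG.POSS suffix, 'name' would also alternate; but it has [ʃ] in both [laʃo] and [laʃɛ].
The alternation reflects palatalization before a front vowel: /s/ becomes palato-alveolar [ʃ] before a front vowel. /s/ is underlying.

/s/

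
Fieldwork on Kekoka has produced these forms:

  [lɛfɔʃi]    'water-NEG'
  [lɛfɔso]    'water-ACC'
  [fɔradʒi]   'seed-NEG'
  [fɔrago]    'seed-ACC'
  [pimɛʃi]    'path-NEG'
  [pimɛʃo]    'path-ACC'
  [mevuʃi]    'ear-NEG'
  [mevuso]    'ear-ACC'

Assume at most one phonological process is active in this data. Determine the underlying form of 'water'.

/lɛfɔs/

The root 'water' surfaces as [lɛfɔʃi] and [lɛfɔso], with a stem-final [ʃ] ~ [s] alternation.
But 'path' keeps [ʃ] in both environments ([pimɛʃi], [pimɛʃo]), so there is no rule changing /ʃ/ to [s] before the ACC suffix.
The alternation reflects palatalization before a front vowel: /g/ and /s/ become palato-alveolar [dʒ] and [ʃ] before a front vowel. /s/ is underlying.
The underlying form of 'water' is therefore /lɛfɔs/.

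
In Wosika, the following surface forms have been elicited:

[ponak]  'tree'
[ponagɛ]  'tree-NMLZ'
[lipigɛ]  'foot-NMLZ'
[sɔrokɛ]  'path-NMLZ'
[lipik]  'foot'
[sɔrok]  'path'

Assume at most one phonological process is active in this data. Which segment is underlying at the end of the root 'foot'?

/g/

The stem for 'foot' ends in [g] in [lipigɛ] but [k] in [lipik].
The stem 'path' ([sɔrokɛ], [sɔrok]) shows [k] unchanged in both environments, so [k] cannot be basic with [g] derived before the NMLZ suffix.
Therefore /g/ is basic and [k] is derived by word-final obstruent devoicing (voiced obstruents become voiceless word-finally).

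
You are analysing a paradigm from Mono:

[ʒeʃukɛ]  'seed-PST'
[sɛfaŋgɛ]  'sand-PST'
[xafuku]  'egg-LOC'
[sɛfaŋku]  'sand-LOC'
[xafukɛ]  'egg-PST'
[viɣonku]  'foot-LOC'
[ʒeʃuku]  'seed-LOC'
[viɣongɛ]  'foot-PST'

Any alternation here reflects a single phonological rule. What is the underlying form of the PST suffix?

/-gɛ/

The PST morpheme has two allomorphs, [-gɛ] and [-kɛ].
The LOC suffix, which begins with [k], is invariant after every stem; so [k] is not altered by any rule here.
So the underlying form is /-gɛ/, and voiced stops become voiceless after a vowel.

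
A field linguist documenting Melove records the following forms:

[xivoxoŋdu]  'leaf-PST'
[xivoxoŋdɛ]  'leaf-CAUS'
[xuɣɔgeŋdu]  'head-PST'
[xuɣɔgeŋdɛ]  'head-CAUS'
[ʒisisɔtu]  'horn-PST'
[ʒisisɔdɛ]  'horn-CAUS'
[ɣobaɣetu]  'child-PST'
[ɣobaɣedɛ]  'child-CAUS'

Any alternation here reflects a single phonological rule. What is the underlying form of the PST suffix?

The PST suffix surfaces as [-du] and [-tu], depending on the final segment of the stem.
By contrast the CAUS suffix keeps its initial [d] throughout — that segment must be underlying.
The PST suffix is therefore /-tu/ underlyingly, with post-nasal voicing: voiceless stops become voiced after a nasal.

/-tu/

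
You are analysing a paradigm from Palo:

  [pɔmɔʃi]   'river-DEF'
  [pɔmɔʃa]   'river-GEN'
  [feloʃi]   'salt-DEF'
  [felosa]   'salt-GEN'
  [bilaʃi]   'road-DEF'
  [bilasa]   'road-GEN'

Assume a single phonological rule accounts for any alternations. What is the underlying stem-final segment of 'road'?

/s/

In [bilaʃi] and [bilasa] the final segment of 'road' alternates: [ʃ] ~ [s].
Compare 'river', with invariant [ʃ] in [pɔmɔʃi] and [pɔmɔʃa]: an analysis with underlying /ʃ/ and a rule producing [s] before the GEN suffix would wrongly predict alternation here too.
Therefore /s/ is basic and [ʃ] is derived by palatalization before a front vowel (/s/ becomes palato-alveolar [ʃ] before a front vowel).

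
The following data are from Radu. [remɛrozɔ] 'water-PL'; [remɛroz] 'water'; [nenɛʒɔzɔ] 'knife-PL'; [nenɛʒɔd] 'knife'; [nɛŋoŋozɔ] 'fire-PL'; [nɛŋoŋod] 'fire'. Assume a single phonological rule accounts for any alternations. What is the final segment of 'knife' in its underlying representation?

'knife' shows [z] ~ [d] at the end of the stem ([nenɛʒɔzɔ] vs [nenɛʒɔd]).
But 'water' keeps [z] in both environments ([remɛrozɔ], [remɛroz]), so there is no rule changing /z/ to [d] in isolation.
Therefore /d/ is basic and [z] is derived by intervocalic spirantization (voiced stops become fricatives between vowels).

/d/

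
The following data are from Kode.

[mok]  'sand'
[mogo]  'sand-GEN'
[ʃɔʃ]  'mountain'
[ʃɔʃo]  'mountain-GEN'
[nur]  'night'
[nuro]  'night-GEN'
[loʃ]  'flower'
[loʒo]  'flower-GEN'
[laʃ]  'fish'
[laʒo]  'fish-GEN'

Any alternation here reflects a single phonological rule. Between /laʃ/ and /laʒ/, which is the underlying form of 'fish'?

/laʒ/

The stem for 'fish' ends in [ʃ] in [laʃ] but [ʒ] in [laʒo].
If /ʃ/ were underlying and a rule turned it into [ʒ] before the GEN suffix, 'mountain' would also alternate; but it has [ʃ] in both [ʃɔʃ] and [ʃɔʃo].
So /ʒ/ is underlying, and a rule of word-final obstruent devoicing — voiced obstruents become voiceless word-finally — gives [ʃ].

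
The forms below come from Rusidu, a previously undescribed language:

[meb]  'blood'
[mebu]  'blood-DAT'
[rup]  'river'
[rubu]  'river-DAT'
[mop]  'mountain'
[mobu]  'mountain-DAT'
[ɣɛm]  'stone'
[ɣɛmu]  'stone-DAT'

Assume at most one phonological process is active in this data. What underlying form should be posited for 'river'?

/rup/

The stem for 'river' ends in [p] in [rup] but [b] in [rubu].
The stem 'blood' ([meb], [mebu]) shows [b] unchanged in both environments, so [b] cannot be basic with [p] derived in isolation.
Therefore /p/ is basic and [b] is derived by intervocalic voicing (voiceless stops become voiced between vowels).
So 'river' = /rup/.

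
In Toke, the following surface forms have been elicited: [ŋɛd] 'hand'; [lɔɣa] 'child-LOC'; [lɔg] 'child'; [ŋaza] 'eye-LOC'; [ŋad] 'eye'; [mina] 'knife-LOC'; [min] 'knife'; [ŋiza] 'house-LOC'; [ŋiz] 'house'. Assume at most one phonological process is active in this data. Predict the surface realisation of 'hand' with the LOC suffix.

[ŋɛza]

In [ŋaza] and [ŋad] the final segment of 'eye' alternates: [z] ~ [d].
If /z/ were underlying and a rule turned it into [d] in isolation, 'house' would also alternate; but it has [z] in both [ŋiza] and [ŋiz].
The underlying segment must be /d/; voiced stops become fricatives between vowels, yielding [z] there.
The one attested form of 'hand', [ŋɛd], shows underlying /ŋɛd/. Applying the same rule between vowels gives [ŋɛza].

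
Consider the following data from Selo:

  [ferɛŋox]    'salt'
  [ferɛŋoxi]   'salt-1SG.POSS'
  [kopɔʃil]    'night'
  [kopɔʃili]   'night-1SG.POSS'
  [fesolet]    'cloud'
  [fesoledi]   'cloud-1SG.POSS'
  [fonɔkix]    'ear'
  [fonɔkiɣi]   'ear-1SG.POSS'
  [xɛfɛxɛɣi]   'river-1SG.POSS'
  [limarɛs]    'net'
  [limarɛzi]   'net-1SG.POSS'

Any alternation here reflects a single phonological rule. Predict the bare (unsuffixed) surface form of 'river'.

The stem for 'ear' ends in [x] in [fonɔkix] but [ɣ] in [fonɔkiɣi].
If /x/ were underlying and a rule turned it into [ɣ] before the 1SG.POSS suffix, 'salt' would also alternate; but it has [x] in both [ferɛŋox] and [ferɛŋoxi].
So /ɣ/ is underlying, and a rule of word-final obstruent devoicing — voiced obstruents become voiceless word-finally — gives [x].
From [xɛfɛxɛɣi] the stem 'river' is /xɛfɛxɛɣ/; word-finally this yields [xɛfɛxɛx].

[xɛfɛxɛx]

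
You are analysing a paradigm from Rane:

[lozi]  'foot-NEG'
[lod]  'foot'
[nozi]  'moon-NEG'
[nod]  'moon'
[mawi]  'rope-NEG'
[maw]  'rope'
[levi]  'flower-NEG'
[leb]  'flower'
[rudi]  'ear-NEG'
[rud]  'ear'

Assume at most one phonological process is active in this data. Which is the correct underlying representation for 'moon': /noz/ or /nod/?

/noz/

The root 'moon' surfaces as [nozi] and [nod], with a stem-final [z] ~ [d] alternation.
The stem 'ear' ([rudi], [rud]) shows [d] unchanged in both environments, so [d] cannot be basic with [z] derived before the NEG suffix.
So /z/ is underlying, and a rule of word-final hardening — voiced fricatives become stops word-finally — gives [d].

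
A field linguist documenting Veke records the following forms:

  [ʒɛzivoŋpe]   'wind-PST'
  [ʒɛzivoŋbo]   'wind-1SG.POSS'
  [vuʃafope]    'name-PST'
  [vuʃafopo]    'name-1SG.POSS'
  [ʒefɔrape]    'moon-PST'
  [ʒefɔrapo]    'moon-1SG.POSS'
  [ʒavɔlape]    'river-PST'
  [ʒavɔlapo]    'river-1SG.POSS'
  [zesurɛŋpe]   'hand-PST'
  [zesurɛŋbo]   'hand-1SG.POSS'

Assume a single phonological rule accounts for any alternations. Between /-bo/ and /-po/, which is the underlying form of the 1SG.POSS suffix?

/-bo/

The 1SG.POSS suffix surfaces as [-bo] and [-po], depending on the final segment of the stem.
By contrast the PST suffix keeps its initial [p] throughout — that segment must be underlying.
So the underlying form is /-bo/, and voiced stops become voiceless after a vowel.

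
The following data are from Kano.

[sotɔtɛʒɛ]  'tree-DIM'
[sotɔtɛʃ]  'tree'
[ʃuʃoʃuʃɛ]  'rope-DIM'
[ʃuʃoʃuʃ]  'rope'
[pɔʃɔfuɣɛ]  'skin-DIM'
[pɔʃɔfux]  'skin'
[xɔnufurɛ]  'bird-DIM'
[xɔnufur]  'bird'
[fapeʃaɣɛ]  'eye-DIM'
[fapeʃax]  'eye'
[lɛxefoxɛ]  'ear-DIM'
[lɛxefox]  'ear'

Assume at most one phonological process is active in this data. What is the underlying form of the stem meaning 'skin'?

/pɔʃɔfuɣ/

In [pɔʃɔfuɣɛ] and [pɔʃɔfux] the final segment of 'skin' alternates: [ɣ] ~ [x].
Compare 'ear', with invariant [x] in [lɛxefoxɛ] and [lɛxefox]: an analysis with underlying /x/ and a rule producing [ɣ] before the DIM suffix would wrongly predict alternation here too.
Therefore /ɣ/ is basic and [x] is derived by word-final obstruent devoicing (voiced obstruents become voiceless word-finally).
Hence 'skin' is /pɔʃɔfuɣ/ underlyingly.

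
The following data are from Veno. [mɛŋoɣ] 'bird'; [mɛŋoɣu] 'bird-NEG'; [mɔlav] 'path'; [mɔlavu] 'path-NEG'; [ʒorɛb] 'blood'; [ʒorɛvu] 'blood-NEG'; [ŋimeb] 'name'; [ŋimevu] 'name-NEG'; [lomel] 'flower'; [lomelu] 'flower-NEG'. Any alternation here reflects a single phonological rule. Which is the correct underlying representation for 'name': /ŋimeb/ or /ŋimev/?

'name' shows [b] ~ [v] at the end of the stem ([ŋimeb] vs [ŋimevu]).
If /v/ were underlying and a rule turned it into [b] in isolation, 'path' would also alternate; but it has [v] in both [mɔlav] and [mɔlavu].
The alternation reflects intervocalic spirantization: voiced stops become fricatives between vowels. /b/ is underlying.

/ŋimeb/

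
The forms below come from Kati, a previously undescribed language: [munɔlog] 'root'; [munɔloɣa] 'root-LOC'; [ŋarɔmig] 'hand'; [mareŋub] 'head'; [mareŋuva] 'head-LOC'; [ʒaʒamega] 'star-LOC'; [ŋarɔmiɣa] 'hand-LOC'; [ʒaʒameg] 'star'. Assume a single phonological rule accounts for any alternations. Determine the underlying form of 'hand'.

/ŋarɔmiɣ/

The root 'hand' surfaces as [ŋarɔmiɣa] and [ŋarɔmig], with a stem-final [ɣ] ~ [g] alternation.
The stem 'star' ([ʒaʒamega], [ʒaʒameg]) shows [g] unchanged in both environments, so [g] cannot be basic with [ɣ] derived before the LOC suffix.
The underlying segment must be /ɣ/; voiced fricatives become stops word-finally, yielding [g] there.
The underlying form of 'hand' is therefore /ŋarɔmiɣ/.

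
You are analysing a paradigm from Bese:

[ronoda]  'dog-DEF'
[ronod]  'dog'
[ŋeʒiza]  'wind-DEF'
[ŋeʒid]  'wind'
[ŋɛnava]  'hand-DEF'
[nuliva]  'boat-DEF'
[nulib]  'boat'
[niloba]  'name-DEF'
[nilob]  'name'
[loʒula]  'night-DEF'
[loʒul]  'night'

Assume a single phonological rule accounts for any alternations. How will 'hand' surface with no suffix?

The stem for 'boat' ends in [v] in [nuliva] but [b] in [nulib].
Compare 'name', with invariant [b] in [niloba] and [nilob]: an analysis with underlying /b/ and a rule producing [v] before the DEF suffix would wrongly predict alternation here too.
The alternation reflects word-final hardening: voiced fricatives become stops word-finally. /v/ is underlying.
From [ŋɛnava] the stem 'hand' is /ŋɛnav/; word-finally this yields [ŋɛnab].

[ŋɛnab]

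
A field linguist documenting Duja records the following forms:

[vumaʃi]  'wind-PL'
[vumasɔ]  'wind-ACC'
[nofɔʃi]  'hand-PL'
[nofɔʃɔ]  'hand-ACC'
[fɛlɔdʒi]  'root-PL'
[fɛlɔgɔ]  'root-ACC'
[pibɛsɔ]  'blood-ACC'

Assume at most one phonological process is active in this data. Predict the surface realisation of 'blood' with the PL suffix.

[pibɛʃi]

The root 'wind' surfaces as [vumaʃi] and [vumasɔ], with a stem-final [ʃ] ~ [s] alternation.
The stem 'hand' ([nofɔʃi], [nofɔʃɔ]) shows [ʃ] unchanged in both environments, so [ʃ] cannot be basic with [s] derived before the ACC suffix.
So /s/ is underlying, and a rule of palatalization before a front vowel — /g/ and /s/ become palato-alveolar [dʒ] and [ʃ] before a front vowel — gives [ʃ].
The one attested form of 'blood', [pibɛsɔ], shows underlying /pibɛs/. Applying the same rule before a front vowel gives [pibɛʃi].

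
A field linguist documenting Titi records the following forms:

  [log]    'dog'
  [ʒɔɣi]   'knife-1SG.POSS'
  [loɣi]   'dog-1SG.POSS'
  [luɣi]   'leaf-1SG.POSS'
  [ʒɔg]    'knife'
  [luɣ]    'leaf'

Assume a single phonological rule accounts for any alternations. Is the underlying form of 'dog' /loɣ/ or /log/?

/log/

The stem for 'dog' ends in [g] in [log] but [ɣ] in [loɣi].
But 'leaf' keeps [ɣ] in both environments ([luɣ], [luɣi]), so there is no rule changing /ɣ/ to [g] in isolation.
The alternation reflects intervocalic spirantization: voiced stops become fricatives between vowels. /g/ is underlying.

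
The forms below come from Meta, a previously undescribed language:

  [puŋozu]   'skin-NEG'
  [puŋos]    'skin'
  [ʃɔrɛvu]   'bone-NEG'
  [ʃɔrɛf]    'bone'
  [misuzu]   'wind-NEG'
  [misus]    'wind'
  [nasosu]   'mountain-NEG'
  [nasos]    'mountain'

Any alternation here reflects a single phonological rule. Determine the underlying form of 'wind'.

/misuz/

The stem for 'wind' ends in [z] in [misuzu] but [s] in [misus].
The stem 'mountain' ([nasosu], [nasos]) shows [s] unchanged in both environments, so [s] cannot be basic with [z] derived before the NEG suffix.
So /z/ is underlying, and a rule of word-final obstruent devoicing — voiced obstruents become voiceless word-finally — gives [s].
The underlying form of 'wind' is therefore /misuz/.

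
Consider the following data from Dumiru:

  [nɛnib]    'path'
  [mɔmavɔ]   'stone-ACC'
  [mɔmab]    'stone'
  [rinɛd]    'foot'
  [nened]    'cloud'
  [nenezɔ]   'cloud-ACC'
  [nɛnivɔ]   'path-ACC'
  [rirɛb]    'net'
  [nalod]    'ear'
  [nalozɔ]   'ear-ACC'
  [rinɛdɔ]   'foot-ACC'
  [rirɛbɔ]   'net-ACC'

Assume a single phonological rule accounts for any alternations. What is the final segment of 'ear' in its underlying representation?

/z/

In [nalod] and [nalozɔ] the final segment of 'ear' alternates: [d] ~ [z].
But 'foot' keeps [d] in both environments ([rinɛd], [rinɛdɔ]), so there is no rule changing /d/ to [z] before the ACC suffix.
So /z/ is underlying, and a rule of word-final hardening — voiced fricatives become stops word-finally — gives [d].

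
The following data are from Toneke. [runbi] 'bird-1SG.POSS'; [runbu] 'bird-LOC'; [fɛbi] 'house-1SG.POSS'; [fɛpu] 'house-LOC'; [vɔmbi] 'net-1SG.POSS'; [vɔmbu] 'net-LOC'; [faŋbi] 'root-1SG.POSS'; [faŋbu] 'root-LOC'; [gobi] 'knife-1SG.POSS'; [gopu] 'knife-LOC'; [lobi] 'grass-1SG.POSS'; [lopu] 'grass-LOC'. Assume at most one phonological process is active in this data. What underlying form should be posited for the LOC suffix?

The LOC suffix surfaces as [-bu] and [-pu], depending on the final segment of the stem.
By contrast the 1SG.POSS suffix keeps its initial [b] throughout — that segment must be underlying.
So the underlying form is /-pu/, and voiceless stops become voiced after a nasal.

/-pu/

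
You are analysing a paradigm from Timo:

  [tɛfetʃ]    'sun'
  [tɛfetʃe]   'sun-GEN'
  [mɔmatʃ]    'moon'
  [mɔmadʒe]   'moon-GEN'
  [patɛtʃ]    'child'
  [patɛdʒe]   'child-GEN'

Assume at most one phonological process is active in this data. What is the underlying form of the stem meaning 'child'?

'child' shows [tʃ] ~ [dʒ] at the end of the stem ([patɛtʃ] vs [patɛdʒe]).
Compare 'sun', with invariant [tʃ] in [tɛfetʃ] and [tɛfetʃe]: an analysis with underlying /tʃ/ and a rule producing [dʒ] before the GEN suffix would wrongly predict alternation here too.
The underlying segment must be /dʒ/; voiced obstruents become voiceless word-finally, yielding [tʃ] there.
The underlying form of 'child' is therefore /patɛdʒ/.

/patɛdʒ/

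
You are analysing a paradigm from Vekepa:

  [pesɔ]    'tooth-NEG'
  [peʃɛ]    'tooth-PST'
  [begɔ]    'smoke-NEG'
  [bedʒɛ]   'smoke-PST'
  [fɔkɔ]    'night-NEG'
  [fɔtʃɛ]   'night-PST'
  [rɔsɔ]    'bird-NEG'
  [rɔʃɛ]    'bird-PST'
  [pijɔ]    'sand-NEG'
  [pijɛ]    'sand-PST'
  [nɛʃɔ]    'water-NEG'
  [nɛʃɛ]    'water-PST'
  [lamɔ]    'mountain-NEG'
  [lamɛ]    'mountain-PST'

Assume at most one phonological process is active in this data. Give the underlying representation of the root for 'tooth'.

/pes/

The stem for 'tooth' ends in [s] in [pesɔ] but [ʃ] in [peʃɛ].
Compare 'water', with invariant [ʃ] in [nɛʃɔ] and [nɛʃɛ]: an analysis with underlying /ʃ/ and a rule producing [s] before the NEG suffix would wrongly predict alternation here too.
So /s/ is underlying, and a rule of palatalization before a front vowel — /k/, /g/ and /s/ become palato-alveolar [tʃ], [dʒ] and [ʃ] before a front vowel — gives [ʃ].
The underlying form of 'tooth' is therefore /pes/.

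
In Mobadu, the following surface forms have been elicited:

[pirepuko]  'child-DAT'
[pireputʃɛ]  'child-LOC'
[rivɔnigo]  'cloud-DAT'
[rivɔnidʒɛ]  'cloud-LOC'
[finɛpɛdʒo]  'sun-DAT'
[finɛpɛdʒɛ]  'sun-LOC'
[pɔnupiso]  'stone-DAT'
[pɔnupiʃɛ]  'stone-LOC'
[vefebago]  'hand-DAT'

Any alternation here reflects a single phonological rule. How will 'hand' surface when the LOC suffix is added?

[vefebadʒɛ]

'cloud' shows [g] ~ [dʒ] at the end of the stem ([rivɔnigo] vs [rivɔnidʒɛ]).
The stem 'sun' ([finɛpɛdʒo], [finɛpɛdʒɛ]) shows [dʒ] unchanged in both environments, so [dʒ] cannot be basic with [g] derived before the DAT suffix.
The underlying segment must be /g/; /k/, /g/ and /s/ become palato-alveolar [tʃ], [dʒ] and [ʃ] before a front vowel, yielding [dʒ] there.
The one attested form of 'hand', [vefebago], shows underlying /vefebag/. Applying the same rule before a front vowel gives [vefebadʒɛ].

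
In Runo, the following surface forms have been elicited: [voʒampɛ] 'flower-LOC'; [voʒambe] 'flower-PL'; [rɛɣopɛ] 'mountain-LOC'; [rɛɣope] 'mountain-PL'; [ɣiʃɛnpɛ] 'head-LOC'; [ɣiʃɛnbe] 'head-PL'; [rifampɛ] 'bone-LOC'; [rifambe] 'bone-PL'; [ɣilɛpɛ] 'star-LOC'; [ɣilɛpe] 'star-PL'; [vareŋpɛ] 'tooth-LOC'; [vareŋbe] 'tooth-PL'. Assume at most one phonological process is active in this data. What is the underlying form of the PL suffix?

/-be/

The PL suffix surfaces as [-be] and [-pe], depending on the final segment of the stem.
By contrast the LOC suffix keeps its initial [p] throughout — that segment must be underlying.
The PL suffix is therefore /-be/ underlyingly, with post-vocalic devoicing: voiced stops become voiceless after a vowel.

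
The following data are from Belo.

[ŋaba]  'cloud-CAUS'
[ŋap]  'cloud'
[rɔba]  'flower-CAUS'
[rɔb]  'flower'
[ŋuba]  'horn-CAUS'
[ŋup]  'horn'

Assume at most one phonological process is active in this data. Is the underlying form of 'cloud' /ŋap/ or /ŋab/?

/ŋap/

The stem for 'cloud' ends in [b] in [ŋaba] but [p] in [ŋap].
If /b/ were underlying and a rule turned it into [p] in isolation, 'flower' would also alternate; but it has [b] in both [rɔba] and [rɔb].
The underlying segment must be /p/; voiceless stops become voiced between vowels, yielding [b] there.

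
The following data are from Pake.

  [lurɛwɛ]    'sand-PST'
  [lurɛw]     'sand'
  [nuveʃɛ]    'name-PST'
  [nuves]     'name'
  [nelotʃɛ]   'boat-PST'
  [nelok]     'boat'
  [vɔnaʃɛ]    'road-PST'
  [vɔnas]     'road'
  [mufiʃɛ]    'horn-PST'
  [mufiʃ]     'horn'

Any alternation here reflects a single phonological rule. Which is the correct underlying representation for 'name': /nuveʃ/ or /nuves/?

/nuves/

The root 'name' surfaces as [nuveʃɛ] and [nuves], with a stem-final [ʃ] ~ [s] alternation.
The stem 'horn' ([mufiʃɛ], [mufiʃ]) shows [ʃ] unchanged in both environments, so [ʃ] cannot be basic with [s] derived in isolation.
The underlying segment must be /s/; /k/ and /s/ become palato-alveolar [tʃ] and [ʃ] before a front vowel, yielding [ʃ] there.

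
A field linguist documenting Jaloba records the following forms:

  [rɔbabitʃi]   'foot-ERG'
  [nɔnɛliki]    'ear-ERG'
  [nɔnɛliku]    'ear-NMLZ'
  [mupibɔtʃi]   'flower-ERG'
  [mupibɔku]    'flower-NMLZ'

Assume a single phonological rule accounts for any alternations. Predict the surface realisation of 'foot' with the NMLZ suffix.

[rɔbabiku]

The stem for 'flower' ends in [tʃ] in [mupibɔtʃi] but [k] in [mupibɔku].
Compare 'ear', with invariant [k] in [nɔnɛliki] and [nɔnɛliku]: an analysis with underlying /k/ and a rule producing [tʃ] before the ERG suffix would wrongly predict alternation here too.
The underlying segment must be /tʃ/; palato-alveolar /tʃ/ becomes [k] when no front vowel follows, yielding [k] there.
The one attested form of 'foot', [rɔbabitʃi], shows underlying /rɔbabitʃ/. Applying the same rule when no front vowel follows gives [rɔbabiku].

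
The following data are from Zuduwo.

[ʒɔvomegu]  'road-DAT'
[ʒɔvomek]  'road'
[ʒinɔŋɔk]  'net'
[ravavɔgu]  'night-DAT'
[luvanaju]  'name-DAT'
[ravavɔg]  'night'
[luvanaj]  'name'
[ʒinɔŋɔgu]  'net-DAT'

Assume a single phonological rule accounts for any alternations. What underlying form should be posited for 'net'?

In [ʒinɔŋɔgu] and [ʒinɔŋɔk] the final segment of 'net' alternates: [g] ~ [k].
Compare 'night', with invariant [g] in [ravavɔgu] and [ravavɔg]: an analysis with underlying /g/ and a rule producing [k] in isolation would wrongly predict alternation here too.
Therefore /k/ is basic and [g] is derived by intervocalic voicing (voiceless stops become voiced between vowels).
Hence 'net' is /ʒinɔŋɔk/ underlyingly.

/ʒinɔŋɔk/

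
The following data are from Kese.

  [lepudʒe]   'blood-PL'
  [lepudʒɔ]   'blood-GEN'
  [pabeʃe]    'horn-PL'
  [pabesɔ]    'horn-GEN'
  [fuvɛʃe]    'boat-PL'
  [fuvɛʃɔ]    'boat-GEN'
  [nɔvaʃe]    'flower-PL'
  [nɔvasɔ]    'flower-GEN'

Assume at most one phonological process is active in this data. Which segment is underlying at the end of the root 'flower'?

/s/

The stem for 'flower' ends in [ʃ] in [nɔvaʃe] but [s] in [nɔvasɔ].
But 'boat' keeps [ʃ] in both environments ([fuvɛʃe], [fuvɛʃɔ]), so there is no rule changing /ʃ/ to [s] before the GEN suffix.
The underlying segment must be /s/; /s/ becomes palato-alveolar [ʃ] before a front vowel, yielding [ʃ] there.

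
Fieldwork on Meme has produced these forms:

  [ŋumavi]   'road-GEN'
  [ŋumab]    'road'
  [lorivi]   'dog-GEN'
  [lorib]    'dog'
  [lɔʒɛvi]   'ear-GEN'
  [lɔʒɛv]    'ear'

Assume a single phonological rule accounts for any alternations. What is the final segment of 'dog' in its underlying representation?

/b/

In [lorivi] and [lorib] the final segment of 'dog' alternates: [v] ~ [b].
If /v/ were underlying and a rule turned it into [b] in isolation, 'ear' would also alternate; but it has [v] in both [lɔʒɛvi] and [lɔʒɛv].
Therefore /b/ is basic and [v] is derived by intervocalic spirantization (voiced stops become fricatives between vowels).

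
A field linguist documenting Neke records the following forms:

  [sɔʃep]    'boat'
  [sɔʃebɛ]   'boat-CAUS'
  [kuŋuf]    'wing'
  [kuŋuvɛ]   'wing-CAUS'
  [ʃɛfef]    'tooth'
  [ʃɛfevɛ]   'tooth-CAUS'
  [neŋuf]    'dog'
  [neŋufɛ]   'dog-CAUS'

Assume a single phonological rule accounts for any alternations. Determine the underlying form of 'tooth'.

/ʃɛfev/

The root 'tooth' surfaces as [ʃɛfef] and [ʃɛfevɛ], with a stem-final [f] ~ [v] alternation.
The stem 'dog' ([neŋuf], [neŋufɛ]) shows [f] unchanged in both environments, so [f] cannot be basic with [v] derived before the CAUS suffix.
The alternation reflects word-final obstruent devoicing: voiced obstruents become voiceless word-finally. /v/ is underlying.
The underlying form of 'tooth' is therefore /ʃɛfev/.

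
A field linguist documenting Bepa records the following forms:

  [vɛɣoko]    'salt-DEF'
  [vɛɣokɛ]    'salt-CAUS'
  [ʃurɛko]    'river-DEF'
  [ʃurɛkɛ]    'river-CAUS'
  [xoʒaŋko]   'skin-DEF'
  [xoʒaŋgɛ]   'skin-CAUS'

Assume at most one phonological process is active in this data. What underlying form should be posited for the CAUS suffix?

/-gɛ/

The CAUS morpheme has two allomorphs, [-gɛ] and [-kɛ].
By contrast the DEF suffix keeps its initial [k] throughout — that segment must be underlying.
The CAUS suffix is therefore /-gɛ/ underlyingly, with post-vocalic devoicing: voiced stops become voiceless after a vowel.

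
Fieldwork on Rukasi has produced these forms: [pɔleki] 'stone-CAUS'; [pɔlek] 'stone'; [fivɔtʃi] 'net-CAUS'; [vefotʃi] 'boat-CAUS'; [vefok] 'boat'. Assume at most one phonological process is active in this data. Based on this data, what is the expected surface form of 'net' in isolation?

The stem for 'boat' ends in [tʃ] in [vefotʃi] but [k] in [vefok].
Compare 'stone', with invariant [k] in [pɔleki] and [pɔlek]: an analysis with underlying /k/ and a rule producing [tʃ] before the CAUS suffix would wrongly predict alternation here too.
Therefore /tʃ/ is basic and [k] is derived by depalatalization (palato-alveolar /tʃ/ becomes [k] when no front vowel follows).
The one attested form of 'net', [fivɔtʃi], shows underlying /fivɔtʃ/. Applying the same rule when no front vowel follows gives [fivɔk].

[fivɔk]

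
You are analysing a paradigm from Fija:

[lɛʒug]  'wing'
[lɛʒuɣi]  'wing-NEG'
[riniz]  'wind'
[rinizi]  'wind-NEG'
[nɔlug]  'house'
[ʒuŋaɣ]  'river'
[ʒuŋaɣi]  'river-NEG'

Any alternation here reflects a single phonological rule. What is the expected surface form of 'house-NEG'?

The root 'wing' surfaces as [lɛʒug] and [lɛʒuɣi], with a stem-final [g] ~ [ɣ] alternation.
If /ɣ/ were underlying and a rule turned it into [g] in isolation, 'river' would also alternate; but it has [ɣ] in both [ʒuŋaɣ] and [ʒuŋaɣi].
Therefore /g/ is basic and [ɣ] is derived by intervocalic spirantization (voiced stops become fricatives between vowels).
From [nɔlug] the stem 'house' is /nɔlug/; between vowels this yields [nɔluɣi].

[nɔluɣi]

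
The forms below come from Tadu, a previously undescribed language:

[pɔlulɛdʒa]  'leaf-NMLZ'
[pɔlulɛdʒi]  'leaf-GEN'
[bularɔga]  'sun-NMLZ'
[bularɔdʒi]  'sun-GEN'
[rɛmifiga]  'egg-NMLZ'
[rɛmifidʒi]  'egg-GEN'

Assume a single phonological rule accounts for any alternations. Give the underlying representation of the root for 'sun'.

The root 'sun' surfaces as [bularɔga] and [bularɔdʒi], with a stem-final [g] ~ [dʒ] alternation.
But 'leaf' keeps [dʒ] in both environments ([pɔlulɛdʒa], [pɔlulɛdʒi]), so there is no rule changing /dʒ/ to [g] before the NMLZ suffix.
Therefore /g/ is basic and [dʒ] is derived by palatalization before a front vowel (/g/ becomes palato-alveolar [dʒ] before a front vowel).
The underlying form of 'sun' is therefore /bularɔg/.

/bularɔg/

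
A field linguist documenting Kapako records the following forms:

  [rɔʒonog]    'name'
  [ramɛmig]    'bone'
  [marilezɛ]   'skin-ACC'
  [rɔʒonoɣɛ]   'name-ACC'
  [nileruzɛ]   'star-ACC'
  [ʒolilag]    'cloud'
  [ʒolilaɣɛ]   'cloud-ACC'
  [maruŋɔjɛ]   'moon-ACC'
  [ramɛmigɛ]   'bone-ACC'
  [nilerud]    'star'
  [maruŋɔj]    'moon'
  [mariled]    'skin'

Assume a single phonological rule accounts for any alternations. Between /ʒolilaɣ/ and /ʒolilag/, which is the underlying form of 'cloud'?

'cloud' shows [ɣ] ~ [g] at the end of the stem ([ʒolilaɣɛ] vs [ʒolilag]).
The stem 'bone' ([ramɛmigɛ], [ramɛmig]) shows [g] unchanged in both environments, so [g] cannot be basic with [ɣ] derived before the ACC suffix.
So /ɣ/ is underlying, and a rule of word-final hardening — voiced fricatives become stops word-finally — gives [g].

/ʒolilaɣ/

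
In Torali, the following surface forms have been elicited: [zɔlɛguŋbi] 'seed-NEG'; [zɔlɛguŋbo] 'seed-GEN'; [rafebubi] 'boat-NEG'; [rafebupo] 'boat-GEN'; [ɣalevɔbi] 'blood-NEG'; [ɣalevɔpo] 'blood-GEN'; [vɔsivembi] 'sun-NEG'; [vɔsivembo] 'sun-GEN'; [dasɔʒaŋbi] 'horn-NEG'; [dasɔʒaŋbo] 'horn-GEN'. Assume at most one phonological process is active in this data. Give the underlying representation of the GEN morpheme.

The GEN suffix surfaces as [-bo] and [-po], depending on the final segment of the stem.
The NEG suffix, which begins with [b], is invariant after every stem; so [b] is not altered by any rule here.
So the underlying form is /-po/, and voiceless stops become voiced after a nasal.

/-po/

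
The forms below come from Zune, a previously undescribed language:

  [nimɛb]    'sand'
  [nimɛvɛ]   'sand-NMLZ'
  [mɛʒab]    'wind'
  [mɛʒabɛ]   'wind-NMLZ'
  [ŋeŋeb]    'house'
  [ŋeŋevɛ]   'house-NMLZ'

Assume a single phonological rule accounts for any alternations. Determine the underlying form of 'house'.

The stem for 'house' ends in [b] in [ŋeŋeb] but [v] in [ŋeŋevɛ].
But 'wind' keeps [b] in both environments ([mɛʒab], [mɛʒabɛ]), so there is no rule changing /b/ to [v] before the NMLZ suffix.
So /v/ is underlying, and a rule of word-final hardening — voiced fricatives become stops word-finally — gives [b].

/ŋeŋev/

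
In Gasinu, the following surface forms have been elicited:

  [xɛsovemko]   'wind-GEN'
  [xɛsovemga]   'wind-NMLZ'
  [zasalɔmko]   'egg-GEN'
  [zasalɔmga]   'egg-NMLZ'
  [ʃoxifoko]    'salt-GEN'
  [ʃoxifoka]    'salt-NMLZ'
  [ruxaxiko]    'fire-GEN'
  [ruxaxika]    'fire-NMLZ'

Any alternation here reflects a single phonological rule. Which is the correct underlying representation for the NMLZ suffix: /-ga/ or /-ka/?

The NMLZ suffix surfaces as [-ga] and [-ka], depending on the final segment of the stem.
The GEN suffix, which begins with [k], is invariant after every stem; so [k] is not altered by any rule here.
The NMLZ suffix is therefore /-ga/ underlyingly, with post-vocalic devoicing: voiced stops become voiceless after a vowel.

/-ga/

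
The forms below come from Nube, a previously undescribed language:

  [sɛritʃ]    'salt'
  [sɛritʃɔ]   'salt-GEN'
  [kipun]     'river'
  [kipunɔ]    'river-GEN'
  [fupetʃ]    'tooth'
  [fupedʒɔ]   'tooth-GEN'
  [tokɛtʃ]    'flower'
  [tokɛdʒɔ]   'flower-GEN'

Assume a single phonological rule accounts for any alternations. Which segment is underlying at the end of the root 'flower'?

The root 'flower' surfaces as [tokɛtʃ] and [tokɛdʒɔ], with a stem-final [tʃ] ~ [dʒ] alternation.
If /tʃ/ were underlying and a rule turned it into [dʒ] before the GEN suffix, 'salt' would also alternate; but it has [tʃ] in both [sɛritʃ] and [sɛritʃɔ].
So /dʒ/ is underlying, and a rule of word-final obstruent devoicing — voiced obstruents become voiceless word-finally — gives [tʃ].

/dʒ/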